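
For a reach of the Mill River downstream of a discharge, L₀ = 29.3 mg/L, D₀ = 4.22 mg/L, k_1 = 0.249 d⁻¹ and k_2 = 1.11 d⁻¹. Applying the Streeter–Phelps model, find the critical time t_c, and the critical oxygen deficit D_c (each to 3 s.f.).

t_c ≈ 0.935 d; D_c ≈ 5.21 mg/L

At the critical point dD/dt = 0, so k_1 L₀ e^(−k_1 t) = k_2 D. Substituting D(t) from the Streeter–Phelps equation and solving for t gives
t_c = ln[(k_2/k_1)(1 − D₀(k_2−k_1)/(k_1 L₀))] / (k_2−k_1).
Here k_2−k_1 = 0.8610 d⁻¹ and 1 − D₀(k_2−k_1)/(k_1 L₀) = 1 − 4.22×0.8610/(0.249×29.3) = 0.5020, so
t_c = ln(4.458 × 0.5020) / 0.8610 = 0.8055 / 0.8610 = 0.9355 d.
D_c = (k_1/k_2) L₀ e^(−k_1 t_c) = (0.249/1.11) × 29.3 × e^(−0.249×0.9355) = 0.2243 × 29.3 × 0.7922 = 5.207 mg/L.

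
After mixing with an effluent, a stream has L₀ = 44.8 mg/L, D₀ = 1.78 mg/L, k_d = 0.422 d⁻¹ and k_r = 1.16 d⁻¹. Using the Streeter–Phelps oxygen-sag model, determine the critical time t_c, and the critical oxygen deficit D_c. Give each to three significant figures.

t_c ≈ 1.27 d; D_c ≈ 9.53 mg/L

t_c = [1/(k_r−k_d)] ln[(k_r/k_d)(1 − D₀(k_r−k_d)/(k_d L₀))]
= [1/(1.16−0.422)] ln[(1.16/0.422)(1 − 1.78×0.7380/(0.422×44.8))]
= (1/0.7380) ln[2.749 × 0.9305] = 1.355 × ln(2.558) = 1.355 × 0.9392 = 1.273 d.
L(t_c) = L₀ e^(−k_d t_c) = 44.8 × 0.5845 = 26.18 mg/L, and at the critical point k_r D_c = k_d L, so D_c = (0.422/1.16) × 26.18 = 9.526 mg/L.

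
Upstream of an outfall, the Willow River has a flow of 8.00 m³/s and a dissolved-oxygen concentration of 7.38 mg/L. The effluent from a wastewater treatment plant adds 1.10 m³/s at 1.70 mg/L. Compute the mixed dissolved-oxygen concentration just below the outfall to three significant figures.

6.69 mg/L

Flow-weighted mixing: C = (Q_r C_r + Q_w C_w)/(Q_r + Q_w)
= (8.00×7.38 + 1.10×1.70)/(8.00 + 1.10) = 60.91/9.100 = 6.693 mg/L.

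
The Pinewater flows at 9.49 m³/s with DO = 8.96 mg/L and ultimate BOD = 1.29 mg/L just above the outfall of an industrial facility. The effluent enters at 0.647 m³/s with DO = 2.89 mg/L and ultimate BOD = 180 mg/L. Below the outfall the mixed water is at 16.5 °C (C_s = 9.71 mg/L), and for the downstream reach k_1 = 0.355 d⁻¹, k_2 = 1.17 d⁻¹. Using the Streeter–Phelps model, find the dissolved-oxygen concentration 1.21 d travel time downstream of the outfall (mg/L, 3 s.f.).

DO ≈ 7.18 mg/L

Mixed DO = (9.49×8.96 + 0.647×2.89)/(9.49+0.647) = 86.90/10.14 = 8.573 mg/L.
Mixed L₀ = (9.49×1.29 + 0.647×180)/(10.14) = 128.7/10.14 = 12.70 mg/L.
Initial deficit D₀ = C_s − DO₀ = 9.71 − 8.573 = 1.137 mg/L.
D(1.21) = [0.355×12.70/(1.17−0.355)](e^(−0.355×1.21) − e^(−1.17×1.21)) + 1.137 e^(−1.17×1.21)
= 5.530 × (0.6508 − 0.2428) + 1.137 × 0.2428 = 2.533 mg/L.
DO = 9.71 − 2.533 = 7.177 mg/L.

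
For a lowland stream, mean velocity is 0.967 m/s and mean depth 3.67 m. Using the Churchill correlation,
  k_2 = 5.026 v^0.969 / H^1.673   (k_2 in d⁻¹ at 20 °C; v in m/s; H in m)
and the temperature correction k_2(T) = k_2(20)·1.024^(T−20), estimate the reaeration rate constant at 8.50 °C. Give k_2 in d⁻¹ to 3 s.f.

k_2 ≈ 0.421 d⁻¹

k_2(20) = 5.026 × 0.967^0.969 / 3.67^1.673 = 5.026 × 0.9680 / 8.804 = 0.5526 d⁻¹.
k_2(8.50) = 0.5526 × 1.024^(8.50−20) = 0.5526 × 0.7613 = 0.4207 d⁻¹.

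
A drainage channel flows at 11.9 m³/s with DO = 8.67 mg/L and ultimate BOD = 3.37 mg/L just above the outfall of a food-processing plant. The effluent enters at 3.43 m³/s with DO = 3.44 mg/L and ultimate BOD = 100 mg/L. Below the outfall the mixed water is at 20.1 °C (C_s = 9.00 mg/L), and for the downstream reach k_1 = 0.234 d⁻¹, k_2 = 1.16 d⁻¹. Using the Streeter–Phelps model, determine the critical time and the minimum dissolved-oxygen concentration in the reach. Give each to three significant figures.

Mixed DO = (11.9×8.67 + 3.43×3.44)/(11.9+3.43) = 115.0/15.33 = 7.500 mg/L.
Mixed L₀ = (11.9×3.37 + 3.43×100)/(15.33) = 383.1/15.33 = 24.99 mg/L.
Initial deficit D₀ = C_s − DO₀ = 9.00 − 7.500 = 1.500 mg/L.
t_c = (1/0.9260) ln[(1.16/0.234)(1 − 1.500×0.9260/(0.234×24.99))] = 1.080 × ln(3.780) = 1.436 d.
D_c = (0.234/1.16) × 24.99 × e^(−0.234×1.436) = 0.2017 × 24.99 × 0.7146 = 3.603 mg/L.
Minimum DO = 9.00 − 3.603 = 5.397 mg/L.

t_c ≈ 1.44 d; minimum DO ≈ 5.40 mg/L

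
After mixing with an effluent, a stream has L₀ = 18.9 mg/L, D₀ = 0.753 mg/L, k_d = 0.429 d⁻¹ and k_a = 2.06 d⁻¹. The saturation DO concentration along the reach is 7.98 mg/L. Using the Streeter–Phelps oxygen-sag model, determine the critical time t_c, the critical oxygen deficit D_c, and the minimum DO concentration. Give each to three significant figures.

t_c ≈ 0.861 d; D_c ≈ 2.72 mg/L; min DO ≈ 5.26 mg/L

With k_a/k_d = 4.802 and 1 − D₀(k_a−k_d)/(k_d L₀) = 0.8485,
t_c = ln(4.802 × 0.8485) / (2.06 − 0.429) = ln(4.075) / 1.631 = 1.405/1.631 = 0.8613 d.
D_c = (k_d/k_a) L₀ e^(−k_d t_c) = (0.429/2.06) × 18.9 × e^(−0.429×0.8613) = 0.2083 × 18.9 × 0.6911 = 2.720 mg/L.
Minimum DO = C_s − D_c = 7.98 − 2.720 = 5.260 mg/L.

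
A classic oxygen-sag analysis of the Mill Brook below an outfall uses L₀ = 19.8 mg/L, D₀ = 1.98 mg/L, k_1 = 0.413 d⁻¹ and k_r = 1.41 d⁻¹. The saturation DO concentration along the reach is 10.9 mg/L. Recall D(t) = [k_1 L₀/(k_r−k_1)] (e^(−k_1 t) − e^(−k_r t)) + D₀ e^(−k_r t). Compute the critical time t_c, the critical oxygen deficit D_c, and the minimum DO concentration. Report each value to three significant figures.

t_c = [1/(k_r−k_1)] ln[(k_r/k_1)(1 − D₀(k_r−k_1)/(k_1 L₀))]
= [1/(1.41−0.413)] ln[(1.41/0.413)(1 − 1.98×0.9970/(0.413×19.8))]
= (1/0.9970) ln[3.414 × 0.7586] = 1.003 × ln(2.590) = 1.003 × 0.9516 = 0.9545 d.
D_c = (k_1/k_r) L₀ e^(−k_1 t_c) = (0.413/1.41) × 19.8 × e^(−0.413×0.9545) = 0.2929 × 19.8 × 0.6742 = 3.910 mg/L.
Minimum DO = C_s − D_c = 10.9 − 3.910 = 6.990 mg/L.

t_c ≈ 0.954 d; D_c ≈ 3.91 mg/L; min DO ≈ 6.99 mg/L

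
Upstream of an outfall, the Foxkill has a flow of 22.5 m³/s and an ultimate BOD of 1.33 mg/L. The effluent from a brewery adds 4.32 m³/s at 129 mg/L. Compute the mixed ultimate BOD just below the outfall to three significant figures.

Flow-weighted mixing: C = (Q_r C_r + Q_w C_w)/(Q_r + Q_w)
= (22.5×1.33 + 4.32×129)/(22.5 + 4.32) = 587.2/26.82 = 21.89 mg/L.

21.9 mg/L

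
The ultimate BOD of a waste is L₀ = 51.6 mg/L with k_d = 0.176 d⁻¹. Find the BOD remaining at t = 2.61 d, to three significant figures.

L ≈ 32.6 mg/L

L_t = L₀ e^(−k_d t) = 51.6 × e^(−0.176×2.61) = 51.6 × 0.6317 = 32.60 mg/L.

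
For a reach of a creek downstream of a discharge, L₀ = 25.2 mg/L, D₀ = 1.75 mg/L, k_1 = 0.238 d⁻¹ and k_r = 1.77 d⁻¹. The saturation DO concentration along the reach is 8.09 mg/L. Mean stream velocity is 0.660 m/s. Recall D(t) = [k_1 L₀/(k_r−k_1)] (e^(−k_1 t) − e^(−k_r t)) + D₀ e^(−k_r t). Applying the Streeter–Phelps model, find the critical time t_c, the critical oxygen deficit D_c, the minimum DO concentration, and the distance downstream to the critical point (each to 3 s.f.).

At the critical point dD/dt = 0, so k_1 L₀ e^(−k_1 t) = k_r D. Substituting D(t) from the Streeter–Phelps equation and solving for t gives
t_c = ln[(k_r/k_1)(1 − D₀(k_r−k_1)/(k_1 L₀))] / (k_r−k_1).
Here k_r−k_1 = 1.532 d⁻¹ and 1 − D₀(k_r−k_1)/(k_1 L₀) = 1 − 1.75×1.532/(0.238×25.2) = 0.5530, so
t_c = ln(7.437 × 0.5530) / 1.532 = 1.414 / 1.532 = 0.9230 d.
L(t_c) = L₀ e^(−k_1 t_c) = 25.2 × 0.8028 = 20.23 mg/L, and at the critical point k_r D_c = k_1 L, so D_c = (0.238/1.77) × 20.23 = 2.720 mg/L.
Minimum DO = C_s − D_c = 8.09 − 2.720 = 5.370 mg/L.
x_c = v t_c = 0.660 m/s × 0.9230 d × 86400 s/d = 52630 m ≈ 52.6 km.

t_c ≈ 0.923 d; D_c ≈ 2.72 mg/L; min DO ≈ 5.37 mg/L; x_c ≈ 52.6 km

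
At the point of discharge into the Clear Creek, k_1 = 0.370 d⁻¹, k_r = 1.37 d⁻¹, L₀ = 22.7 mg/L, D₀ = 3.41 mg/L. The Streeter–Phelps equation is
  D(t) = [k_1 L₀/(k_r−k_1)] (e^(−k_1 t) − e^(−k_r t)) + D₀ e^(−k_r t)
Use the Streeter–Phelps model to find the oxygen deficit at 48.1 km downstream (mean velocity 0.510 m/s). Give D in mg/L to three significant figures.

Travel time t = x/v = 48.1 km / (0.510 m/s) = 48100 m / 0.510 m/s = 94310 s = 1.092 d.
k_1 L₀/(k_r−k_1) = 0.370×22.7/(1.37−0.370) = 8.399/1.000 = 8.399 mg/L.
e^(−k_1 t) = e^(−0.370×1.092) = 0.6677; e^(−k_r t) = e^(−1.37×1.092) = 0.2241.
D = 8.399 × (0.6677 − 0.2241) + 3.41 × 0.2241 = 3.726 + 0.7643 = 4.490 mg/L.

D ≈ 4.49 mg/L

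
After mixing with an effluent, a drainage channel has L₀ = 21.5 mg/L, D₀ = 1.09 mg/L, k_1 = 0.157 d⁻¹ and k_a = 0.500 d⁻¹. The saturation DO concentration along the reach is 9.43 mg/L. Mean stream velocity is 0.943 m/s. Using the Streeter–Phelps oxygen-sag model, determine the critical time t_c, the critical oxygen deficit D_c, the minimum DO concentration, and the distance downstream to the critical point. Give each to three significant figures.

t_c = [1/(k_a−k_1)] ln[(k_a/k_1)(1 − D₀(k_a−k_1)/(k_1 L₀))]
= [1/(0.500−0.157)] ln[(0.500/0.157)(1 − 1.09×0.3430/(0.157×21.5))]
= (1/0.3430) ln[3.185 × 0.8892] = 2.915 × ln(2.832) = 2.915 × 1.041 = 3.035 d.
L(t_c) = L₀ e^(−k_1 t_c) = 21.5 × 0.6210 = 13.35 mg/L, and at the critical point k_a D_c = k_1 L, so D_c = (0.157/0.500) × 13.35 = 4.192 mg/L.
Minimum DO = C_s − D_c = 9.43 − 4.192 = 5.238 mg/L.
x_c = v t_c = 0.943 m/s × 3.035 d × 86400 s/d = 247300 m ≈ 247 km.

t_c ≈ 3.03 d; D_c ≈ 4.19 mg/L; min DO ≈ 5.24 mg/L; x_c ≈ 247 km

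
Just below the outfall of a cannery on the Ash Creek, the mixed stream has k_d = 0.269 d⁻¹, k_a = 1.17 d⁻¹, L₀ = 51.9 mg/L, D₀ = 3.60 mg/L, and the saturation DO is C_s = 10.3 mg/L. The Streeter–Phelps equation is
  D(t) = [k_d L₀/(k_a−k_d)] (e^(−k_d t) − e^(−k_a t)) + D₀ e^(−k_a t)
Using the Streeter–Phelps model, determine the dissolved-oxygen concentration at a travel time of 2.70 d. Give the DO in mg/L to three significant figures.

DO ≈ 3.31 mg/L

k_d L₀/(k_a−k_d) = 0.269×51.9/(1.17−0.269) = 13.96/0.9010 = 15.50 mg/L.
e^(−k_d t) = e^(−0.269×2.700) = 0.4837; e^(−k_a t) = e^(−1.17×2.700) = 0.04247.
D = 15.50 × (0.4837 − 0.04247) + 3.60 × 0.04247 = 6.837 + 0.1529 = 6.990 mg/L.
DO = C_s − D = 10.3 − 6.990 = 3.310 mg/L.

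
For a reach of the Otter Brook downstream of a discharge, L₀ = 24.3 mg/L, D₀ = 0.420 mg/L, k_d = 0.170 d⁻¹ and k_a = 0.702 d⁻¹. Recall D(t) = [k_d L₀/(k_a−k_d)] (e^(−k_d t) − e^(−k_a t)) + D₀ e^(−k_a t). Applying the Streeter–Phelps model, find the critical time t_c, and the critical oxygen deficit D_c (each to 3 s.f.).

With k_a/k_d = 4.129 and 1 − D₀(k_a−k_d)/(k_d L₀) = 0.9459,
t_c = ln(4.129 × 0.9459) / (0.702 − 0.170) = ln(3.906) / 0.5320 = 1.363/0.5320 = 2.561 d.
D_c = (k_d/k_a) L₀ e^(−k_d t_c) = (0.170/0.702) × 24.3 × e^(−0.170×2.561) = 0.2422 × 24.3 × 0.6470 = 3.807 mg/L.

t_c ≈ 2.56 d; D_c ≈ 3.81 mg/L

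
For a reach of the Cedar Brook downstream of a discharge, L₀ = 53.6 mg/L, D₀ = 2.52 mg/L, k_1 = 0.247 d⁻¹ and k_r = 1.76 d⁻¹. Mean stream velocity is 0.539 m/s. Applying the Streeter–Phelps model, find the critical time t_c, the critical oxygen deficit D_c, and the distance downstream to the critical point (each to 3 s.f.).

t_c ≈ 1.07 d; D_c ≈ 5.77 mg/L; x_c ≈ 50.0 km

t_c = [1/(k_r−k_1)] ln[(k_r/k_1)(1 − D₀(k_r−k_1)/(k_1 L₀))]
= [1/(1.76−0.247)] ln[(1.76/0.247)(1 − 2.52×1.513/(0.247×53.6))]
= (1/1.513) ln[7.126 × 0.7120] = 0.6609 × ln(5.073) = 0.6609 × 1.624 = 1.073 d.
L(t_c) = L₀ e^(−k_1 t_c) = 53.6 × 0.7671 = 41.12 mg/L, and at the critical point k_r D_c = k_1 L, so D_c = (0.247/1.76) × 41.12 = 5.770 mg/L.
x_c = v t_c = 0.539 m/s × 1.073 d × 86400 s/d = 49990 m ≈ 50.0 km.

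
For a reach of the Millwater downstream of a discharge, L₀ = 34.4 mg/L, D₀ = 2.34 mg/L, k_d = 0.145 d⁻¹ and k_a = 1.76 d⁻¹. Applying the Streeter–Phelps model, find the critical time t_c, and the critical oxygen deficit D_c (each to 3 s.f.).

At the critical point dD/dt = 0, so k_d L₀ e^(−k_d t) = k_a D. Substituting D(t) from the Streeter–Phelps equation and solving for t gives
t_c = ln[(k_a/k_d)(1 − D₀(k_a−k_d)/(k_d L₀))] / (k_a−k_d).
Here k_a−k_d = 1.615 d⁻¹ and 1 − D₀(k_a−k_d)/(k_d L₀) = 1 − 2.34×1.615/(0.145×34.4) = 0.2424, so
t_c = ln(12.14 × 0.2424) / 1.615 = 1.079 / 1.615 = 0.6681 d.
D_c = (k_d/k_a) L₀ e^(−k_d t_c) = (0.145/1.76) × 34.4 × e^(−0.145×0.6681) = 0.08239 × 34.4 × 0.9077 = 2.572 mg/L.

t_c ≈ 0.668 d; D_c ≈ 2.57 mg/L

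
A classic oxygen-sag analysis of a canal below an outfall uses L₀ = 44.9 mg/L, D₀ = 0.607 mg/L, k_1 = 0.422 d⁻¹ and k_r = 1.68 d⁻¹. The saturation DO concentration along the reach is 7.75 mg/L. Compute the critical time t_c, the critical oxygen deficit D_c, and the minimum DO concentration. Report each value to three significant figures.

t_c ≈ 1.07 d; D_c ≈ 7.19 mg/L; min DO ≈ 0.556 mg/L

With k_r/k_1 = 3.981 and 1 − D₀(k_r−k_1)/(k_1 L₀) = 0.9597,
t_c = ln(3.981 × 0.9597) / (1.68 − 0.422) = ln(3.821) / 1.258 = 1.340/1.258 = 1.066 d.
D_c = (k_1/k_r) L₀ e^(−k_1 t_c) = (0.422/1.68) × 44.9 × e^(−0.422×1.066) = 0.2512 × 44.9 × 0.6379 = 7.194 mg/L.
Minimum DO = C_s − D_c = 7.75 − 7.194 = 0.5560 mg/L.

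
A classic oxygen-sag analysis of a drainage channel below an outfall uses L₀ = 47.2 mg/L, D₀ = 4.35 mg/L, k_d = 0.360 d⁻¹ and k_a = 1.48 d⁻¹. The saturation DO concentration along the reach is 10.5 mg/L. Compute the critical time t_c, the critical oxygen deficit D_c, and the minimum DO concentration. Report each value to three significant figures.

At the critical point dD/dt = 0, so k_d L₀ e^(−k_d t) = k_a D. Substituting D(t) from the Streeter–Phelps equation and solving for t gives
t_c = ln[(k_a/k_d)(1 − D₀(k_a−k_d)/(k_d L₀))] / (k_a−k_d).
Here k_a−k_d = 1.120 d⁻¹ and 1 − D₀(k_a−k_d)/(k_d L₀) = 1 − 4.35×1.120/(0.360×47.2) = 0.7133, so
t_c = ln(4.111 × 0.7133) / 1.120 = 1.076 / 1.120 = 0.9605 d.
L(t_c) = L₀ e^(−k_d t_c) = 47.2 × 0.7077 = 33.40 mg/L, and at the critical point k_a D_c = k_d L, so D_c = (0.360/1.48) × 33.40 = 8.125 mg/L.
Minimum DO = C_s − D_c = 10.5 − 8.125 = 2.375 mg/L.

t_c ≈ 0.961 d; D_c ≈ 8.12 mg/L; min DO ≈ 2.38 mg/L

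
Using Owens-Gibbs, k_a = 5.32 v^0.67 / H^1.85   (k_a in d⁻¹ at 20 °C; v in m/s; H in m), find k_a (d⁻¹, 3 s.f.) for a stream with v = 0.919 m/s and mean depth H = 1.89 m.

k_a ≈ 1.55 d⁻¹

k_a = 5.32 × 0.919^0.67 / 1.89^1.85 = 5.32 × 0.9450 / 3.247 = 1.548 d⁻¹.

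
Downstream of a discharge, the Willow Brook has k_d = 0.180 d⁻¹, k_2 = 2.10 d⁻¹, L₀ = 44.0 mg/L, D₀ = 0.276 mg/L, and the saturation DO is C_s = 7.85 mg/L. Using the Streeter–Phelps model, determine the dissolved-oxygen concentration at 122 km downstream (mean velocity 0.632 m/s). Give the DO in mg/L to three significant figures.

DO ≈ 5.13 mg/L

Travel time t = x/v = 122 km / (0.632 m/s) = 122000 m / 0.632 m/s = 193000 s = 2.234 d.
k_d L₀/(k_2−k_d) = 0.180×44.0/(2.10−0.180) = 7.920/1.920 = 4.125 mg/L.
e^(−k_d t) = e^(−0.180×2.234) = 0.6689; e^(−k_2 t) = e^(−2.10×2.234) = 0.009169.
D = 4.125 × (0.6689 − 0.009169) + 0.276 × 0.009169 = 2.721 + 0.002531 = 2.724 mg/L.
DO = C_s − D = 7.85 − 2.724 = 5.126 mg/L.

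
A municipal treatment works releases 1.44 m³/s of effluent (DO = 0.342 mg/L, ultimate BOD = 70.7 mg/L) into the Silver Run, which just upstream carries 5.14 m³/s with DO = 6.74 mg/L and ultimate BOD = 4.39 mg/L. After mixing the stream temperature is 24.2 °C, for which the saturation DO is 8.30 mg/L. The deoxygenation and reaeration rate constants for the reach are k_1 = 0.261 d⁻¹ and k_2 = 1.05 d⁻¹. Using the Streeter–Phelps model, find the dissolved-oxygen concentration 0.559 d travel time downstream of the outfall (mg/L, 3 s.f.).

DO ≈ 4.73 mg/L

Mixed DO = (5.14×6.74 + 1.44×0.342)/(5.14+1.44) = 35.14/6.580 = 5.340 mg/L.
Mixed L₀ = (5.14×4.39 + 1.44×70.7)/(6.580) = 124.4/6.580 = 18.90 mg/L.
Initial deficit D₀ = C_s − DO₀ = 8.30 − 5.340 = 2.960 mg/L.
D(0.559) = [0.261×18.90/(1.05−0.261)](e^(−0.261×0.559) − e^(−1.05×0.559)) + 2.960 e^(−1.05×0.559)
= 6.253 × (0.8642 − 0.5560) + 2.960 × 0.5560 = 3.573 mg/L.
DO = 8.30 − 3.573 = 4.727 mg/L.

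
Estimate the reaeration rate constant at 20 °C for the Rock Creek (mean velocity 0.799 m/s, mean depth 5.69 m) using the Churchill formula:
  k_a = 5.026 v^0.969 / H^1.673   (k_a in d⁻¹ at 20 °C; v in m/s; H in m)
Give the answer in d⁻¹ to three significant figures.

k_a = 5.026 × 0.799^0.969 / 5.69^1.673 = 5.026 × 0.8046 / 18.34 = 0.2205 d⁻¹.

k_a ≈ 0.221 d⁻¹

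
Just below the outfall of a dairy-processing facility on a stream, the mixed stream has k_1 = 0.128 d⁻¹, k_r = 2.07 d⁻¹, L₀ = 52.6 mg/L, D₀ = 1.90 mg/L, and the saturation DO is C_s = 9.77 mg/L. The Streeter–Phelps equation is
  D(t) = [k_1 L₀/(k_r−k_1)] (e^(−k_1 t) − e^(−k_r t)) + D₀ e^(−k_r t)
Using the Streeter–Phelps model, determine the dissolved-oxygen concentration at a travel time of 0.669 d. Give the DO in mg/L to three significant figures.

k_1 L₀/(k_r−k_1) = 0.128×52.6/(2.07−0.128) = 6.733/1.942 = 3.467 mg/L.
e^(−k_1 t) = e^(−0.128×0.6690) = 0.9179; e^(−k_r t) = e^(−2.07×0.6690) = 0.2504.
D = 3.467 × (0.9179 − 0.2504) + 1.90 × 0.2504 = 2.314 + 0.4757 = 2.790 mg/L.
DO = C_s − D = 9.77 − 2.790 = 6.980 mg/L.

DO ≈ 6.98 mg/L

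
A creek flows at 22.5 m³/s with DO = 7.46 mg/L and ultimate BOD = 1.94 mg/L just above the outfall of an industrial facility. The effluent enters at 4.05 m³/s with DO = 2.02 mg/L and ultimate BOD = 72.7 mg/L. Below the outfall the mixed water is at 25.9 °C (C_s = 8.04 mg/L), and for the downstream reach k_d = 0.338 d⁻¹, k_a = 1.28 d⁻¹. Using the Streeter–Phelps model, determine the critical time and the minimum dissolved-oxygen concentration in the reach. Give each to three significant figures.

Mixed DO = (22.5×7.46 + 4.05×2.02)/(22.5+4.05) = 176.0/26.55 = 6.630 mg/L.
Mixed L₀ = (22.5×1.94 + 4.05×72.7)/(26.55) = 338.1/26.55 = 12.73 mg/L.
Initial deficit D₀ = C_s − DO₀ = 8.04 − 6.630 = 1.410 mg/L.
t_c = (1/0.9420) ln[(1.28/0.338)(1 − 1.410×0.9420/(0.338×12.73))] = 1.062 × ln(2.618) = 1.022 d.
D_c = (0.338/1.28) × 12.73 × e^(−0.338×1.022) = 0.2641 × 12.73 × 0.7079 = 2.380 mg/L.
Minimum DO = 8.04 − 2.380 = 5.660 mg/L.

t_c ≈ 1.02 d; minimum DO ≈ 5.66 mg/L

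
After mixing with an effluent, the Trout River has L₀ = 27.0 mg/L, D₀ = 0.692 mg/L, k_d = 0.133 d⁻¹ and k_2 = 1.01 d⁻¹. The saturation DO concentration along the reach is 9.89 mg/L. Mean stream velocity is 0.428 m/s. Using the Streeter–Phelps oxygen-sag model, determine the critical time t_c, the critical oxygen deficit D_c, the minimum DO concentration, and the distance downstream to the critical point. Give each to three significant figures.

t_c ≈ 2.10 d; D_c ≈ 2.69 mg/L; min DO ≈ 7.20 mg/L; x_c ≈ 77.7 km

t_c = [1/(k_2−k_d)] ln[(k_2/k_d)(1 − D₀(k_2−k_d)/(k_d L₀))]
= [1/(1.01−0.133)] ln[(1.01/0.133)(1 − 0.692×0.8770/(0.133×27.0))]
= (1/0.8770) ln[7.594 × 0.8310] = 1.140 × ln(6.311) = 1.140 × 1.842 = 2.101 d.
D_c = (k_d/k_2) L₀ e^(−k_d t_c) = (0.133/1.01) × 27.0 × e^(−0.133×2.101) = 0.1317 × 27.0 × 0.7563 = 2.689 mg/L.
Minimum DO = C_s − D_c = 9.89 − 2.689 = 7.201 mg/L.
x_c = v t_c = 0.428 m/s × 2.101 d × 86400 s/d = 77680 m ≈ 77.7 km.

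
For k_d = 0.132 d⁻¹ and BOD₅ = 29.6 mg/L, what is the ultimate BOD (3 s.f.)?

L₀ ≈ 61.3 mg/L

BOD₅ = L₀(1 − e^(−5k_d)) ⇒ L₀ = BOD₅ / (1 − e^(−5×0.132))
= 29.6 / (1 − 0.5169) = 29.6 / 0.4831 = 61.26 mg/L.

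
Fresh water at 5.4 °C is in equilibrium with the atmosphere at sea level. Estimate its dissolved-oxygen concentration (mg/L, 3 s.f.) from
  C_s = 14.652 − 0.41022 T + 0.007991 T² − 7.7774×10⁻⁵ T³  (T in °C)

C_s ≈ 12.7 mg/L

C_s = 14.652 − 0.41022×5.4 + 0.007991×5.4² − 7.7774×10⁻⁵×5.4³ = 12.66 mg/L.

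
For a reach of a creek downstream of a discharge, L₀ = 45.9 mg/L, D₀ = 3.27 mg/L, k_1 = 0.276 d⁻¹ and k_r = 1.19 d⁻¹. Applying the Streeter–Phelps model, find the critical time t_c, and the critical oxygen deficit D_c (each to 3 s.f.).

At the critical point dD/dt = 0, so k_1 L₀ e^(−k_1 t) = k_r D. Substituting D(t) from the Streeter–Phelps equation and solving for t gives
t_c = ln[(k_r/k_1)(1 − D₀(k_r−k_1)/(k_1 L₀))] / (k_r−k_1).
Here k_r−k_1 = 0.9140 d⁻¹ and 1 − D₀(k_r−k_1)/(k_1 L₀) = 1 − 3.27×0.9140/(0.276×45.9) = 0.7641, so
t_c = ln(4.312 × 0.7641) / 0.9140 = 1.192 / 0.9140 = 1.304 d.
L(t_c) = L₀ e^(−k_1 t_c) = 45.9 × 0.6977 = 32.02 mg/L, and at the critical point k_r D_c = k_1 L, so D_c = (0.276/1.19) × 32.02 = 7.427 mg/L.

t_c ≈ 1.30 d; D_c ≈ 7.43 mg/L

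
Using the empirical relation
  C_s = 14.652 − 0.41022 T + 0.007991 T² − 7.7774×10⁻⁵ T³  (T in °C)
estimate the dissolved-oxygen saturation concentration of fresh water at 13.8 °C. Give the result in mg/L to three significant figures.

C_s = 14.652 − 0.41022×13.8 + 0.007991×13.8² − 7.7774×10⁻⁵×13.8³ = 10.31 mg/L.

C_s ≈ 10.3 mg/L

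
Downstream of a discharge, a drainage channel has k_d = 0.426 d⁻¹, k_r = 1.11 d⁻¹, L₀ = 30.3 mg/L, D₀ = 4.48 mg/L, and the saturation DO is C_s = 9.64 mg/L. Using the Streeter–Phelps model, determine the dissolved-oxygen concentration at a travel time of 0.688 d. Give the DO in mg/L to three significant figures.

k_d L₀/(k_r−k_d) = 0.426×30.3/(1.11−0.426) = 12.91/0.6840 = 18.87 mg/L.
e^(−k_d t) = e^(−0.426×0.6880) = 0.7460; e^(−k_r t) = e^(−1.11×0.6880) = 0.4659.
D = 18.87 × (0.7460 − 0.4659) + 4.48 × 0.4659 = 5.284 + 2.087 = 7.371 mg/L.
DO = C_s − D = 9.64 − 7.371 = 2.269 mg/L.

DO ≈ 2.27 mg/L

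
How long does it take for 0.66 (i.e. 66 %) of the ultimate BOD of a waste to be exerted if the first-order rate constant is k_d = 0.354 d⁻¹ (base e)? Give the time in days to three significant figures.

y/L₀ = 1 − e^(−k_d t) = 0.66 ⇒ e^(−k_d t) = 0.340
t = −ln(0.340) / 0.354 = 1.079 / 0.354 = 3.047 d.

t ≈ 3.05 d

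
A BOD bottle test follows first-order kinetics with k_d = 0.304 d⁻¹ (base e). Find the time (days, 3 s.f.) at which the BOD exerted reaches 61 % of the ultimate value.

t ≈ 3.10 d

y/L₀ = 1 − e^(−k_d t) = 0.61 ⇒ e^(−k_d t) = 0.390
t = −ln(0.390) / 0.304 = 0.9416 / 0.304 = 3.097 d.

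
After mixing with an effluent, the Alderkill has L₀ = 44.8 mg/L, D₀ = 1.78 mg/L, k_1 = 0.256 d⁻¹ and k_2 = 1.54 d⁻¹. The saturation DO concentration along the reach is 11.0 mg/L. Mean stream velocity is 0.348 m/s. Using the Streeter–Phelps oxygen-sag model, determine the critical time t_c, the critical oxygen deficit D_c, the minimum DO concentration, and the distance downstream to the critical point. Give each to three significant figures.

t_c = [1/(k_2−k_1)] ln[(k_2/k_1)(1 − D₀(k_2−k_1)/(k_1 L₀))]
= [1/(1.54−0.256)] ln[(1.54/0.256)(1 − 1.78×1.284/(0.256×44.8))]
= (1/1.284) ln[6.016 × 0.8007] = 0.7788 × ln(4.817) = 0.7788 × 1.572 = 1.224 d.
D_c = (k_1/k_2) L₀ e^(−k_1 t_c) = (0.256/1.54) × 44.8 × e^(−0.256×1.224) = 0.1662 × 44.8 × 0.7309 = 5.443 mg/L.
Minimum DO = C_s − D_c = 11.0 − 5.443 = 5.557 mg/L.
x_c = v t_c = 0.348 m/s × 1.224 d × 86400 s/d = 36810 m ≈ 36.8 km.

t_c ≈ 1.22 d; D_c ≈ 5.44 mg/L; min DO ≈ 5.56 mg/L; x_c ≈ 36.8 km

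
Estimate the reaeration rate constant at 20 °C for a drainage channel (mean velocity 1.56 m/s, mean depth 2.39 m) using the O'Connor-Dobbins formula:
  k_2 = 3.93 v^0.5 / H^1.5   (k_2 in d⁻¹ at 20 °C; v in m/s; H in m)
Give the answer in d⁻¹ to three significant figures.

k_2 = 3.93 × 1.56^0.5 / 2.39^1.5 = 3.93 × 1.249 / 3.695 = 1.328 d⁻¹.

k_2 ≈ 1.33 d⁻¹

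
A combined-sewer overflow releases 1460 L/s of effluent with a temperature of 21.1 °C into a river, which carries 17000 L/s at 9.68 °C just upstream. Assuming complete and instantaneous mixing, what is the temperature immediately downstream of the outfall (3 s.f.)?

10.6 °C

Flow-weighted mixing: C = (Q_r C_r + Q_w C_w)/(Q_r + Q_w)
= (17000×9.68 + 1460×21.1)/(17000 + 1460) = 195400/18460 = 10.58 °C.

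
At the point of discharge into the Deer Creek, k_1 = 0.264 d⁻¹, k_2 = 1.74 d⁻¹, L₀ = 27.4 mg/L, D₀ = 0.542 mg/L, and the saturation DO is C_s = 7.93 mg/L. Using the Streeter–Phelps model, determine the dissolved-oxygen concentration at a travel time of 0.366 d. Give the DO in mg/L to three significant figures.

DO ≈ 5.79 mg/L

k_1 L₀/(k_2−k_1) = 0.264×27.4/(1.74−0.264) = 7.234/1.476 = 4.901 mg/L.
e^(−k_1 t) = e^(−0.264×0.3660) = 0.9079; e^(−k_2 t) = e^(−1.74×0.3660) = 0.5290.
D = 4.901 × (0.9079 − 0.5290) + 0.542 × 0.5290 = 1.857 + 0.2867 = 2.144 mg/L.
DO = C_s − D = 7.93 − 2.144 = 5.786 mg/L.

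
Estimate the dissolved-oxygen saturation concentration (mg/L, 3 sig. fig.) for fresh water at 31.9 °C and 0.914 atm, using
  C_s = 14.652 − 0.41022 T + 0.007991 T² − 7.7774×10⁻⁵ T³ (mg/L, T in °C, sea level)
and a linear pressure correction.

C_s ≈ 6.56 mg/L

At sea level: C_s = 14.652 − 0.41022×31.9 + 0.007991×31.9² − 7.7774×10⁻⁵×31.9³ = 7.173 mg/L.
Pressure correction: C_s' = 7.173 × 0.914 = 6.556 mg/L.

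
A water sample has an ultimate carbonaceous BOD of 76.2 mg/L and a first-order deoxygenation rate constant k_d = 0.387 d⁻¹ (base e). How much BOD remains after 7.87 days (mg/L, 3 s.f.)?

L ≈ 3.62 mg/L

L_t = L₀ e^(−k_d t) = 76.2 × e^(−0.387×7.87) = 76.2 × 0.04756 = 3.624 mg/L.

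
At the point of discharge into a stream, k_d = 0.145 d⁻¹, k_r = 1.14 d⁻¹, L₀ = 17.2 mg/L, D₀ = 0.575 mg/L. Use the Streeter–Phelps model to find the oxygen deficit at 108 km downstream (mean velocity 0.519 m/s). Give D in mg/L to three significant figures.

Travel time t = x/v = 108 km / (0.519 m/s) = 108000 m / 0.519 m/s = 208100 s = 2.408 d.
k_d L₀/(k_r−k_d) = 0.145×17.2/(1.14−0.145) = 2.494/0.9950 = 2.507 mg/L.
e^(−k_d t) = e^(−0.145×2.408) = 0.7052; e^(−k_r t) = e^(−1.14×2.408) = 0.06421.
D = 2.507 × (0.7052 − 0.06421) + 0.575 × 0.06421 = 1.607 + 0.03692 = 1.644 mg/L.

D ≈ 1.64 mg/L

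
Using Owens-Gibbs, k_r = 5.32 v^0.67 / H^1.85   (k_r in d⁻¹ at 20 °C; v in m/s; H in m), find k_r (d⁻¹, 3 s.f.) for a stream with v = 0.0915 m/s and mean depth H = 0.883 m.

k_r = 5.32 × 0.0915^0.67 / 0.883^1.85 = 5.32 × 0.2014 / 0.7944 = 1.349 d⁻¹.

k_r ≈ 1.35 d⁻¹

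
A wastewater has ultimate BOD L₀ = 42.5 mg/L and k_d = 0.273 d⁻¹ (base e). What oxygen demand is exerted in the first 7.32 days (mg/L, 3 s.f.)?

y ≈ 36.7 mg/L

y_t = L₀(1 − e^(−k_d t)) = 42.5 × (1 − e^(−0.273×7.32))
= 42.5 × (1 − 0.1356) = 42.5 × 0.8644 = 36.74 mg/L.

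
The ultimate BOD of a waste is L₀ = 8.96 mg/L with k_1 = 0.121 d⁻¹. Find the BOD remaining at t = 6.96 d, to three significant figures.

L ≈ 3.86 mg/L

L_t = L₀ e^(−k_1 t) = 8.96 × e^(−0.121×6.96) = 8.96 × 0.4308 = 3.860 mg/L.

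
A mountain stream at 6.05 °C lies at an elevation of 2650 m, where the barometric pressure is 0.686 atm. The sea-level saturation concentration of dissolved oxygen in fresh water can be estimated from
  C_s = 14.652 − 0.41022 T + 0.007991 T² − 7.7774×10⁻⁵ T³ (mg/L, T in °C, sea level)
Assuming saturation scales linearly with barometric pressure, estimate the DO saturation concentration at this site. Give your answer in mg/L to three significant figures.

C_s ≈ 8.54 mg/L

At sea level: C_s = 14.652 − 0.41022×6.05 + 0.007991×6.05² − 7.7774×10⁻⁵×6.05³ = 12.45 mg/L.
Pressure correction: C_s' = 12.45 × 0.686 = 8.538 mg/L.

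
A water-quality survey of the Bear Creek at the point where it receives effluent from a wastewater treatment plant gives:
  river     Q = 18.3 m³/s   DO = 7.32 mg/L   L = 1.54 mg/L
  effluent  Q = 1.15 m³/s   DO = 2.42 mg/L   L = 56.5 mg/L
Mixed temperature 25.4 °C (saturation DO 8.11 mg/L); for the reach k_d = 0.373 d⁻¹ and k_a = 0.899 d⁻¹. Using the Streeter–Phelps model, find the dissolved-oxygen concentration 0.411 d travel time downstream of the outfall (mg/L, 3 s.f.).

DO ≈ 6.80 mg/L

Mixed DO = (18.3×7.32 + 1.15×2.42)/(18.3+1.15) = 136.7/19.45 = 7.030 mg/L.
Mixed L₀ = (18.3×1.54 + 1.15×56.5)/(19.45) = 93.16/19.45 = 4.790 mg/L.
Initial deficit D₀ = C_s − DO₀ = 8.11 − 7.030 = 1.080 mg/L.
D(0.411) = [0.373×4.790/(0.899−0.373)](e^(−0.373×0.411) − e^(−0.899×0.411)) + 1.080 e^(−0.899×0.411)
= 3.396 × (0.8579 − 0.6911) + 1.080 × 0.6911 = 1.313 mg/L.
DO = 8.11 − 1.313 = 6.797 mg/L.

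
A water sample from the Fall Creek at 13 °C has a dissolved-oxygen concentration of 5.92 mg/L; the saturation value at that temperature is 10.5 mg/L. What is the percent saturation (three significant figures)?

% saturation = C/C_s × 100 = 5.92/10.5 × 100 = 56.4 %.

56.4 % saturation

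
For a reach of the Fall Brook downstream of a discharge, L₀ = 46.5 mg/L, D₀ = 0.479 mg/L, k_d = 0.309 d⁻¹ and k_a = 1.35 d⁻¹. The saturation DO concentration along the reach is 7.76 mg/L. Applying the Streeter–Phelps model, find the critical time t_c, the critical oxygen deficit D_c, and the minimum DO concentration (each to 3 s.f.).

t_c = [1/(k_a−k_d)] ln[(k_a/k_d)(1 − D₀(k_a−k_d)/(k_d L₀))]
= [1/(1.35−0.309)] ln[(1.35/0.309)(1 − 0.479×1.041/(0.309×46.5))]
= (1/1.041) ln[4.369 × 0.9653] = 0.9606 × ln(4.217) = 0.9606 × 1.439 = 1.383 d.
L(t_c) = L₀ e^(−k_d t_c) = 46.5 × 0.6523 = 30.33 mg/L, and at the critical point k_a D_c = k_d L, so D_c = (0.309/1.35) × 30.33 = 6.943 mg/L.
Minimum DO = C_s − D_c = 7.76 − 6.943 = 0.8170 mg/L.

t_c ≈ 1.38 d; D_c ≈ 6.94 mg/L; min DO ≈ 0.817 mg/L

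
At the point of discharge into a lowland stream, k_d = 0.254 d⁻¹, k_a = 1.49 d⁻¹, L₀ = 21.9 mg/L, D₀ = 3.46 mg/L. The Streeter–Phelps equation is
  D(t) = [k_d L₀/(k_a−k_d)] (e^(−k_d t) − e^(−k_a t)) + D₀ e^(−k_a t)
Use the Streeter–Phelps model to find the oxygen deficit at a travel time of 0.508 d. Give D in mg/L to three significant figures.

D ≈ 3.47 mg/L

k_d L₀/(k_a−k_d) = 0.254×21.9/(1.49−0.254) = 5.563/1.236 = 4.500 mg/L.
e^(−k_d t) = e^(−0.254×0.5080) = 0.8789; e^(−k_a t) = e^(−1.49×0.5080) = 0.4691.
D = 4.500 × (0.8789 − 0.4691) + 3.46 × 0.4691 = 1.844 + 1.623 = 3.468 mg/L.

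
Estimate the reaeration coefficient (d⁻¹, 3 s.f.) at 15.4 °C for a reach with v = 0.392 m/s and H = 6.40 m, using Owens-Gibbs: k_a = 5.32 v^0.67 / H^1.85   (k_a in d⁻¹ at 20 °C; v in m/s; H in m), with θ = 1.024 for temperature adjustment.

k_a(20) = 5.32 × 0.392^0.67 / 6.40^1.85 = 5.32 × 0.5340 / 31.01 = 0.09162 d⁻¹.
k_a(15.4) = 0.09162 × 1.024^(15.4−20) = 0.09162 × 0.8966 = 0.08215 d⁻¹.

k_a ≈ 0.0821 d⁻¹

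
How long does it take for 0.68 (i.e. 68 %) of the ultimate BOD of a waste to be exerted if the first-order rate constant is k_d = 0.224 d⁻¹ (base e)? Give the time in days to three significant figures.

t ≈ 5.09 d

y/L₀ = 1 − e^(−k_d t) = 0.68 ⇒ e^(−k_d t) = 0.320
t = −ln(0.320) / 0.224 = 1.139 / 0.224 = 5.087 d.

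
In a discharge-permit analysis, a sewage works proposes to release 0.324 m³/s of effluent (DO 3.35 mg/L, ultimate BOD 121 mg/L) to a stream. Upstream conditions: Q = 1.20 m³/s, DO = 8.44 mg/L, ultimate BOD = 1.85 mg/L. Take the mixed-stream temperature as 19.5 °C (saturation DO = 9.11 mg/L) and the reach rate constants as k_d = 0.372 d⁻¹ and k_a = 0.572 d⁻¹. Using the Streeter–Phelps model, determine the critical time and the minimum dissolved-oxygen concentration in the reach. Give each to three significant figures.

Mixed DO = (1.20×8.44 + 0.324×3.35)/(1.20+0.324) = 11.21/1.524 = 7.358 mg/L.
Mixed L₀ = (1.20×1.85 + 0.324×121)/(1.524) = 41.42/1.524 = 27.18 mg/L.
Initial deficit D₀ = C_s − DO₀ = 9.11 − 7.358 = 1.752 mg/L.
t_c = (1/0.2000) ln[(0.572/0.372)(1 − 1.752×0.2000/(0.372×27.18))] = 5.000 × ln(1.484) = 1.975 d.
D_c = (0.372/0.572) × 27.18 × e^(−0.372×1.975) = 0.6503 × 27.18 × 0.4797 = 8.479 mg/L.
Minimum DO = 9.11 − 8.479 = 0.6307 mg/L.

t_c ≈ 1.97 d; minimum DO ≈ 0.631 mg/L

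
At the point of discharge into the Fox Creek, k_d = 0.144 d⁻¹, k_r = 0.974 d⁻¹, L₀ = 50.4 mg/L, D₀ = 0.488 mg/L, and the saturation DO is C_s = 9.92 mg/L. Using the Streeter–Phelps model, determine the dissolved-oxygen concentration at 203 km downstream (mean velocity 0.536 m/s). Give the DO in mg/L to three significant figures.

Travel time t = x/v = 203 km / (0.536 m/s) = 203000 m / 0.536 m/s = 378700 s = 4.383 d.
k_d L₀/(k_r−k_d) = 0.144×50.4/(0.974−0.144) = 7.258/0.8300 = 8.744 mg/L.
e^(−k_d t) = e^(−0.144×4.383) = 0.5319; e^(−k_r t) = e^(−0.974×4.383) = 0.01399.
D = 8.744 × (0.5319 − 0.01399) + 0.488 × 0.01399 = 4.529 + 0.006827 = 4.536 mg/L.
DO = C_s − D = 9.92 − 4.536 = 5.384 mg/L.

DO ≈ 5.38 mg/L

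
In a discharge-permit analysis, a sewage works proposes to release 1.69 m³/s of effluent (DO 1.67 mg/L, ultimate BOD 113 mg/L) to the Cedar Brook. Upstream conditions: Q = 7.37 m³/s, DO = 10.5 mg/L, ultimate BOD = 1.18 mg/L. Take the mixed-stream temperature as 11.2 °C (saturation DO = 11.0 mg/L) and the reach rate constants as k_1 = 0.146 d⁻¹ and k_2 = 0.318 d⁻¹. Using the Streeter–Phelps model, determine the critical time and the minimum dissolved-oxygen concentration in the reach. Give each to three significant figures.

t_c ≈ 3.82 d; minimum DO ≈ 5.20 mg/L

Mixed DO = (7.37×10.5 + 1.69×1.67)/(7.37+1.69) = 80.21/9.060 = 8.853 mg/L.
Mixed L₀ = (7.37×1.18 + 1.69×113)/(9.060) = 199.7/9.060 = 22.04 mg/L.
Initial deficit D₀ = C_s − DO₀ = 11.0 − 8.853 = 2.147 mg/L.
t_c = (1/0.1720) ln[(0.318/0.146)(1 − 2.147×0.1720/(0.146×22.04))] = 5.814 × ln(1.928) = 3.817 d.
D_c = (0.146/0.318) × 22.04 × e^(−0.146×3.817) = 0.4591 × 22.04 × 0.5728 = 5.795 mg/L.
Minimum DO = 11.0 − 5.795 = 5.205 mg/L.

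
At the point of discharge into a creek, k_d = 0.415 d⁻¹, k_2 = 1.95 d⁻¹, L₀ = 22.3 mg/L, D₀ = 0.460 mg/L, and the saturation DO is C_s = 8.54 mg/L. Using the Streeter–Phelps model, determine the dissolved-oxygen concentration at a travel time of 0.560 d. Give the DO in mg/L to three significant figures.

k_d L₀/(k_2−k_d) = 0.415×22.3/(1.95−0.415) = 9.255/1.535 = 6.029 mg/L.
e^(−k_d t) = e^(−0.415×0.5600) = 0.7926; e^(−k_2 t) = e^(−1.95×0.5600) = 0.3355.
D = 6.029 × (0.7926 − 0.3355) + 0.460 × 0.3355 = 2.756 + 0.1544 = 2.910 mg/L.
DO = C_s − D = 8.54 − 2.910 = 5.630 mg/L.

DO ≈ 5.63 mg/L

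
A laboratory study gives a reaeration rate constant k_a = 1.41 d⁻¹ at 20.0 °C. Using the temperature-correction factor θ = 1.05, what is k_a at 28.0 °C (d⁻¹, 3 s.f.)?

k_a ≈ 2.08 d⁻¹

k_a(T₂) = k_a(T₁) · θ^(T₂−T₁) = 1.41 × 1.05^(28.0−20.0)
= 1.41 × 1.05^8.00 = 1.41 × 1.477 = 2.083 d⁻¹.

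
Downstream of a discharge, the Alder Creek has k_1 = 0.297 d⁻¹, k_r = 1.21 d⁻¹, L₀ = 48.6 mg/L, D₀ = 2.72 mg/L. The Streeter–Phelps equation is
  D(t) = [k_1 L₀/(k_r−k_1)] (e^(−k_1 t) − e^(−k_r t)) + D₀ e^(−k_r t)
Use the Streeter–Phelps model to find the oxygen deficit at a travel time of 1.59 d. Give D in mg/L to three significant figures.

k_1 L₀/(k_r−k_1) = 0.297×48.6/(1.21−0.297) = 14.43/0.9130 = 15.81 mg/L.
e^(−k_1 t) = e^(−0.297×1.590) = 0.6236; e^(−k_r t) = e^(−1.21×1.590) = 0.1460.
D = 15.81 × (0.6236 − 0.1460) + 2.72 × 0.1460 = 7.550 + 0.3972 = 7.947 mg/L.

D ≈ 7.95 mg/L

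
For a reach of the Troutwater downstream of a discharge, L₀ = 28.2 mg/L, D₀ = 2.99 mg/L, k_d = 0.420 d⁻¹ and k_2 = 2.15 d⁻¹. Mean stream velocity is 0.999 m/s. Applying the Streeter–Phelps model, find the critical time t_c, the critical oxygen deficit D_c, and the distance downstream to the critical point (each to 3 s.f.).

t_c ≈ 0.612 d; D_c ≈ 4.26 mg/L; x_c ≈ 52.8 km

With k_2/k_d = 5.119 and 1 − D₀(k_2−k_d)/(k_d L₀) = 0.5633,
t_c = ln(5.119 × 0.5633) / (2.15 − 0.420) = ln(2.883) / 1.730 = 1.059/1.730 = 0.6121 d.
D_c = (k_d/k_2) L₀ e^(−k_d t_c) = (0.420/2.15) × 28.2 × e^(−0.420×0.6121) = 0.1953 × 28.2 × 0.7733 = 4.260 mg/L.
x_c = v t_c = 0.999 m/s × 0.6121 d × 86400 s/d = 52830 m ≈ 52.8 km.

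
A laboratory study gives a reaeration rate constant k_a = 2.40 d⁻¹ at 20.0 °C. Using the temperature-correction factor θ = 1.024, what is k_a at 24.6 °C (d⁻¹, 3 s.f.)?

k_a ≈ 2.68 d⁻¹

k_a(T₂) = k_a(T₁) · θ^(T₂−T₁) = 2.40 × 1.024^(24.6−20.0)
= 2.40 × 1.024^4.60 = 2.40 × 1.115 = 2.677 d⁻¹.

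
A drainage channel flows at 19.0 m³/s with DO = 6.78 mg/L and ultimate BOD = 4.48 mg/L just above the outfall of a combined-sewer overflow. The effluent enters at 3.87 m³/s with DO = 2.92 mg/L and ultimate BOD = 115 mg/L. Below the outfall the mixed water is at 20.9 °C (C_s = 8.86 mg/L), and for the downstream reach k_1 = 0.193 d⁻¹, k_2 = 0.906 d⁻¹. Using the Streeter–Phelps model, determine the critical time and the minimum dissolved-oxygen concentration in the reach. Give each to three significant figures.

Mixed DO = (19.0×6.78 + 3.87×2.92)/(19.0+3.87) = 140.1/22.87 = 6.127 mg/L.
Mixed L₀ = (19.0×4.48 + 3.87×115)/(22.87) = 530.2/22.87 = 23.18 mg/L.
Initial deficit D₀ = C_s − DO₀ = 8.86 − 6.127 = 2.733 mg/L.
t_c = (1/0.7130) ln[(0.906/0.193)(1 − 2.733×0.7130/(0.193×23.18))] = 1.403 × ln(2.650) = 1.367 d.
D_c = (0.193/0.906) × 23.18 × e^(−0.193×1.367) = 0.2130 × 23.18 × 0.7682 = 3.793 mg/L.
Minimum DO = 8.86 − 3.793 = 5.067 mg/L.

t_c ≈ 1.37 d; minimum DO ≈ 5.07 mg/L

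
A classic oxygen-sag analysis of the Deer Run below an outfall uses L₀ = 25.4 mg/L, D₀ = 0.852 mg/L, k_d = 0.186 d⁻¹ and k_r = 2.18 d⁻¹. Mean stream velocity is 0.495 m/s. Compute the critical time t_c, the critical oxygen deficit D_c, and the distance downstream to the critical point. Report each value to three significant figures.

At the critical point dD/dt = 0, so k_d L₀ e^(−k_d t) = k_r D. Substituting D(t) from the Streeter–Phelps equation and solving for t gives
t_c = ln[(k_r/k_d)(1 − D₀(k_r−k_d)/(k_d L₀))] / (k_r−k_d).
Here k_r−k_d = 1.994 d⁻¹ and 1 − D₀(k_r−k_d)/(k_d L₀) = 1 − 0.852×1.994/(0.186×25.4) = 0.6404, so
t_c = ln(11.72 × 0.6404) / 1.994 = 2.016 / 1.994 = 1.011 d.
L(t_c) = L₀ e^(−k_d t_c) = 25.4 × 0.8286 = 21.05 mg/L, and at the critical point k_r D_c = k_d L, so D_c = (0.186/2.18) × 21.05 = 1.796 mg/L.
x_c = v t_c = 0.495 m/s × 1.011 d × 86400 s/d = 43230 m ≈ 43.2 km.

t_c ≈ 1.01 d; D_c ≈ 1.80 mg/L; x_c ≈ 43.2 km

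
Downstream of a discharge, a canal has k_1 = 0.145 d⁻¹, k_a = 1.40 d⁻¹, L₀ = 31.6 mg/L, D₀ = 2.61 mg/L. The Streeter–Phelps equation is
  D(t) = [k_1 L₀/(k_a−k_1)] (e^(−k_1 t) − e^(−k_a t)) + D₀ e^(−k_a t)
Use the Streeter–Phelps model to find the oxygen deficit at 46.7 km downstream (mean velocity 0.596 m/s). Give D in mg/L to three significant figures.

D ≈ 2.91 mg/L

Travel time t = x/v = 46.7 km / (0.596 m/s) = 46700 m / 0.596 m/s = 78360 s = 0.9069 d.
k_1 L₀/(k_a−k_1) = 0.145×31.6/(1.40−0.145) = 4.582/1.255 = 3.651 mg/L.
e^(−k_1 t) = e^(−0.145×0.9069) = 0.8768; e^(−k_a t) = e^(−1.40×0.9069) = 0.2809.
D = 3.651 × (0.8768 − 0.2809) + 2.61 × 0.2809 = 2.175 + 0.7332 = 2.909 mg/L.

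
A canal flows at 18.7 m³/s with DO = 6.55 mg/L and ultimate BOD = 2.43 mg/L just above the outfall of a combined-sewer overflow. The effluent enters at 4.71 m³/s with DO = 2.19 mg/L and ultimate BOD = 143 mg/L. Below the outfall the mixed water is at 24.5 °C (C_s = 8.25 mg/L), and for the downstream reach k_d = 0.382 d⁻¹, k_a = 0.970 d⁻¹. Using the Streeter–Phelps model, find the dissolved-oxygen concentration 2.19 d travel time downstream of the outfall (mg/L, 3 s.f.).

DO ≈ 1.68 mg/L

Mixed DO = (18.7×6.55 + 4.71×2.19)/(18.7+4.71) = 132.8/23.41 = 5.673 mg/L.
Mixed L₀ = (18.7×2.43 + 4.71×143)/(23.41) = 719.0/23.41 = 30.71 mg/L.
Initial deficit D₀ = C_s − DO₀ = 8.25 − 5.673 = 2.577 mg/L.
D(2.19) = [0.382×30.71/(0.970−0.382)](e^(−0.382×2.19) − e^(−0.970×2.19)) + 2.577 e^(−0.970×2.19)
= 19.95 × (0.4332 − 0.1195) + 2.577 × 0.1195 = 6.567 mg/L.
DO = 8.25 − 6.567 = 1.683 mg/L.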